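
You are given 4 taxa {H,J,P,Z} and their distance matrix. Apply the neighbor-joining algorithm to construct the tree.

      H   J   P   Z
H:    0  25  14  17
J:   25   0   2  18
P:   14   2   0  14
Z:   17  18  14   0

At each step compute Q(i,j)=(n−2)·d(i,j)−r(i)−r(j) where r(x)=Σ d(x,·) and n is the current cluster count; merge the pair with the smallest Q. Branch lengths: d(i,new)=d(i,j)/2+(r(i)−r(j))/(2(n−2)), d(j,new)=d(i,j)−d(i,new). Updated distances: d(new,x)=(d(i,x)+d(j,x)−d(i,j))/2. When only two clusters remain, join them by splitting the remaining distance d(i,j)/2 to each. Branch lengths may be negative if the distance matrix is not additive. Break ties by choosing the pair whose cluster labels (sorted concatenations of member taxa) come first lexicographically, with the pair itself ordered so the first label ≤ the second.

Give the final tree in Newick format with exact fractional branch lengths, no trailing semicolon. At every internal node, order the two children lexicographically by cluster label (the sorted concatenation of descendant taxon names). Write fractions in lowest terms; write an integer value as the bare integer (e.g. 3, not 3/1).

1. join H+Z (d=17, Q=-71) ⇒ HZ; edges |H|=41/4, |Z|=27/4
  updated: d(HZ,J)=13, d(HZ,P)=11/2
2. join HZ+J (d=13, Q=-41/2) ⇒ HJZ; edges |HZ|=33/4, |J|=19/4
  updated: d(HJZ,P)=-11/4
3. join HJZ+P (d=-11/4) ⇒ HJPZ; edges |HJZ|=-11/8, |P|=-11/8
final tree: (((H:41/4,Z:27/4):33/4,J:19/4):-11/8,P:-11/8)
total length: 109/4

(((H:41/4,Z:27/4):33/4,J:19/4):-11/8,P:-11/8)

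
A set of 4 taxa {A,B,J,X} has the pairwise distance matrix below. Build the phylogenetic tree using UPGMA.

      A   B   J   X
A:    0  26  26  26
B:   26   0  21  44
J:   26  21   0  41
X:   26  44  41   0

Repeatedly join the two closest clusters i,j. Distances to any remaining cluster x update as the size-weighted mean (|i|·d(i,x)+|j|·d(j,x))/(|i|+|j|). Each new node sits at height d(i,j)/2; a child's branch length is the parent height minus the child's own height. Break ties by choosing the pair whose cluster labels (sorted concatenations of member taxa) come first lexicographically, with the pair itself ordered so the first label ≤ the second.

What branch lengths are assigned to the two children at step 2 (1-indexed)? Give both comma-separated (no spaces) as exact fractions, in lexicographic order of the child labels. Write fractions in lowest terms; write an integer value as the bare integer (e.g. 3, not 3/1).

iteration 1: select B,J (d=21); attach at lengths (21/2, 21/2); label the merged cluster BJ
  updated: d(A,BJ)=26, d(BJ,X)=85/2
iteration 2: select A,BJ (d=26); attach at lengths (13, 5/2); label the merged cluster ABJ
  updated: d(ABJ,X)=37
iteration 3: select ABJ,X (d=37); attach at lengths (11/2, 37/2); label the merged cluster ABJX
final tree: ((A:13,(B:21/2,J:21/2):5/2):11/2,X:37/2)
total length: 121/2

13,5/2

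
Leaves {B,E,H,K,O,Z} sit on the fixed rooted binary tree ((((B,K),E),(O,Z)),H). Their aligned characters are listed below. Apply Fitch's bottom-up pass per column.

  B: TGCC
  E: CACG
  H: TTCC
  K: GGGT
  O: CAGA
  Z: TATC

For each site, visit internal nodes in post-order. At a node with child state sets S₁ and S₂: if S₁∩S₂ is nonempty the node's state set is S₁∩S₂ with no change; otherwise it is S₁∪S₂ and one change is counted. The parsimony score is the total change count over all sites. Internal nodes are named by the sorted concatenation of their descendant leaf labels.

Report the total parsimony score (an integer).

11

BK@0: {T} ∪ {G} = {G,T} (union, +1)
BEK@0: {G,T} ∪ {C} = {C,G,T} (union, +1)
OZ@0: {C} ∪ {T} = {C,T} (union, +1)
BEKOZ@0: {C,G,T} ∩ {C,T} = {C,T} (intersection, +0)
BEHKOZ@0: {C,T} ∩ {T} = {T} (intersection, +0)
BK@1: {G} ∩ {G} = {G} (intersection, +0)
BEK@1: {G} ∪ {A} = {A,G} (union, +1)
OZ@1: {A} ∩ {A} = {A} (intersection, +0)
BEKOZ@1: {A,G} ∩ {A} = {A} (intersection, +0)
BEHKOZ@1: {A} ∪ {T} = {A,T} (union, +1)
BK@2: {C} ∪ {G} = {C,G} (union, +1)
BEK@2: {C,G} ∩ {C} = {C} (intersection, +0)
OZ@2: {G} ∪ {T} = {G,T} (union, +1)
BEKOZ@2: {C} ∪ {G,T} = {C,G,T} (union, +1)
BEHKOZ@2: {C,G,T} ∩ {C} = {C} (intersection, +0)
BK@3: {C} ∪ {T} = {C,T} (union, +1)
BEK@3: {C,T} ∪ {G} = {C,G,T} (union, +1)
OZ@3: {A} ∪ {C} = {A,C} (union, +1)
BEKOZ@3: {C,G,T} ∩ {A,C} = {C} (intersection, +0)
BEHKOZ@3: {C} ∩ {C} = {C} (intersection, +0)
per-site changes: [3, 2, 3, 3]; total = 11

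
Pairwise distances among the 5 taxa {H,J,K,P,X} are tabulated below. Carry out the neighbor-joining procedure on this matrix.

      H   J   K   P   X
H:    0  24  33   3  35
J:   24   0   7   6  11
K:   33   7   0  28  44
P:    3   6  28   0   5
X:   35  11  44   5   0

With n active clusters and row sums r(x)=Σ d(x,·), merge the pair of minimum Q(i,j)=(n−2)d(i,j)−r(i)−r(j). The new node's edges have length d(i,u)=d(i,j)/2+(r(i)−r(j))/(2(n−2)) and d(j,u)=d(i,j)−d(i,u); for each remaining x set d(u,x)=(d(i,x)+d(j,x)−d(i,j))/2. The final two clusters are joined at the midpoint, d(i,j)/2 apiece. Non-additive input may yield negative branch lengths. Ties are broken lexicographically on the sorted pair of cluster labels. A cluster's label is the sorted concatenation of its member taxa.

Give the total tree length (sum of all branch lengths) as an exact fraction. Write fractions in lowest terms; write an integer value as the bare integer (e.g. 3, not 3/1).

1. join J+K (d=7, Q=-139) ⇒ JK; edges |J|=-43/6, |K|=85/6
  updated: d(H,JK)=25, d(JK,P)=27/2, d(JK,X)=24
2. join H+P (d=3, Q=-157/2) ⇒ HP; edges |H|=95/8, |P|=-71/8
  updated: d(HP,JK)=71/4, d(HP,X)=37/2
3. join HP+JK (d=71/4, Q=-241/4) ⇒ HJKP; edges |HP|=49/8, |JK|=93/8
  updated: d(HJKP,X)=99/8
4. join HJKP+X (d=99/8) ⇒ HJKPX; edges |HJKP|=99/16, |X|=99/16
final tree: (((H:95/8,P:-71/8):49/8,(J:-43/6,K:85/6):93/8):99/16,X:99/16)
total length: 321/8

321/8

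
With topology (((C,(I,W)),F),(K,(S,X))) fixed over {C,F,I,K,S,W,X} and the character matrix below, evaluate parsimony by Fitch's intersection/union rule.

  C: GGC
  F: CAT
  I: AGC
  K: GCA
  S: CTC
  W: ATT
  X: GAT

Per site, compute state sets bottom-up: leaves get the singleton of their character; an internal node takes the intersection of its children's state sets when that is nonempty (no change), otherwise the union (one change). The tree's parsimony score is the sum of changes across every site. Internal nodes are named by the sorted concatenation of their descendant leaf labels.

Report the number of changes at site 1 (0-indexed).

[col 0] IW: children I:{A}, W:{A} ∩→ {A}; cost 0
[col 0] CIW: children C:{G}, IW:{A} ∪→ {A,G}; cost 1
[col 0] CFIW: children CIW:{A,G}, F:{C} ∪→ {A,C,G}; cost 1
[col 0] SX: children S:{C}, X:{G} ∪→ {C,G}; cost 1
[col 0] KSX: children K:{G}, SX:{C,G} ∩→ {G}; cost 0
[col 0] CFIKSWX: children CFIW:{A,C,G}, KSX:{G} ∩→ {G}; cost 0
[col 1] IW: children I:{G}, W:{T} ∪→ {G,T}; cost 1
[col 1] CIW: children C:{G}, IW:{G,T} ∩→ {G}; cost 0
[col 1] CFIW: children CIW:{G}, F:{A} ∪→ {A,G}; cost 1
[col 1] SX: children S:{T}, X:{A} ∪→ {A,T}; cost 1
[col 1] KSX: children K:{C}, SX:{A,T} ∪→ {A,C,T}; cost 1
[col 1] CFIKSWX: children CFIW:{A,G}, KSX:{A,C,T} ∩→ {A}; cost 0
[col 2] IW: children I:{C}, W:{T} ∪→ {C,T}; cost 1
[col 2] CIW: children C:{C}, IW:{C,T} ∩→ {C}; cost 0
[col 2] CFIW: children CIW:{C}, F:{T} ∪→ {C,T}; cost 1
[col 2] SX: children S:{C}, X:{T} ∪→ {C,T}; cost 1
[col 2] KSX: children K:{A}, SX:{C,T} ∪→ {A,C,T}; cost 1
[col 2] CFIKSWX: children CFIW:{C,T}, KSX:{A,C,T} ∩→ {C,T}; cost 0
per-site changes: [3, 4, 4]; total = 11

4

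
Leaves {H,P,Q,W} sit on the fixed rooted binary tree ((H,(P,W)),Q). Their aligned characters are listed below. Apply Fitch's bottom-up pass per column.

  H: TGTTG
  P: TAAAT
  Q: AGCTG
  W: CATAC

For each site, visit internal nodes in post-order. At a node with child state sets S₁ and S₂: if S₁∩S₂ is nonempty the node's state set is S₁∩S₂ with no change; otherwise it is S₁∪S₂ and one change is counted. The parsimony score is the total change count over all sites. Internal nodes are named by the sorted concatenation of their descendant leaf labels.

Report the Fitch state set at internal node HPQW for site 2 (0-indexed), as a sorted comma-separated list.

C,T

site 0, node PW: P={T} ∪ W={C} → {C,T} (+1)
site 0, node HPW: H={T} ∩ PW={C,T} → {T} (+0)
site 0, node HPQW: HPW={T} ∪ Q={A} → {A,T} (+1)
site 1, node PW: P={A} ∩ W={A} → {A} (+0)
site 1, node HPW: H={G} ∪ PW={A} → {A,G} (+1)
site 1, node HPQW: HPW={A,G} ∩ Q={G} → {G} (+0)
site 2, node PW: P={A} ∪ W={T} → {A,T} (+1)
site 2, node HPW: H={T} ∩ PW={A,T} → {T} (+0)
site 2, node HPQW: HPW={T} ∪ Q={C} → {C,T} (+1)
site 3, node PW: P={A} ∩ W={A} → {A} (+0)
site 3, node HPW: H={T} ∪ PW={A} → {A,T} (+1)
site 3, node HPQW: HPW={A,T} ∩ Q={T} → {T} (+0)
site 4, node PW: P={T} ∪ W={C} → {C,T} (+1)
site 4, node HPW: H={G} ∪ PW={C,T} → {C,G,T} (+1)
site 4, node HPQW: HPW={C,G,T} ∩ Q={G} → {G} (+0)
per-site changes: [2, 1, 2, 1, 2]; total = 8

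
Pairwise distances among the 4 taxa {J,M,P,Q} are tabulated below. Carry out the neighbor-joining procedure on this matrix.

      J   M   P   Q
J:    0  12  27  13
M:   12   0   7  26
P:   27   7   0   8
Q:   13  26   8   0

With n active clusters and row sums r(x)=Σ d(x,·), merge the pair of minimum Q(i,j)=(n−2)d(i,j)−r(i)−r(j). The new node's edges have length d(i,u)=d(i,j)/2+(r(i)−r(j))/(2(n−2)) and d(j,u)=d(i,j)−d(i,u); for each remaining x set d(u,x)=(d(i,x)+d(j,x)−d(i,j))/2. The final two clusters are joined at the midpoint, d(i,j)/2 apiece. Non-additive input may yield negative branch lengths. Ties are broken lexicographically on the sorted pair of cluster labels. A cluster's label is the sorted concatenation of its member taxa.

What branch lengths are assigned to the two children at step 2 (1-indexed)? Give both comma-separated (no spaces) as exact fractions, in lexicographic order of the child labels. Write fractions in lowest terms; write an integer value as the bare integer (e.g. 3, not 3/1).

step 1: merge (J,M) at d=12, Q=-73; branch lengths J→31/4, M→17/4; new cluster JM
  updated: d(JM,P)=11, d(JM,Q)=27/2
step 2: merge (JM,P) at d=11, Q=-65/2; branch lengths JM→33/4, P→11/4; new cluster JMP
  updated: d(JMP,Q)=21/4
step 3: merge (JMP,Q) at d=21/4; branch lengths JMP→21/8, Q→21/8; new cluster JMPQ
final tree: (((J:31/4,M:17/4):33/4,P:11/4):21/8,Q:21/8)
total length: 113/4

33/4,11/4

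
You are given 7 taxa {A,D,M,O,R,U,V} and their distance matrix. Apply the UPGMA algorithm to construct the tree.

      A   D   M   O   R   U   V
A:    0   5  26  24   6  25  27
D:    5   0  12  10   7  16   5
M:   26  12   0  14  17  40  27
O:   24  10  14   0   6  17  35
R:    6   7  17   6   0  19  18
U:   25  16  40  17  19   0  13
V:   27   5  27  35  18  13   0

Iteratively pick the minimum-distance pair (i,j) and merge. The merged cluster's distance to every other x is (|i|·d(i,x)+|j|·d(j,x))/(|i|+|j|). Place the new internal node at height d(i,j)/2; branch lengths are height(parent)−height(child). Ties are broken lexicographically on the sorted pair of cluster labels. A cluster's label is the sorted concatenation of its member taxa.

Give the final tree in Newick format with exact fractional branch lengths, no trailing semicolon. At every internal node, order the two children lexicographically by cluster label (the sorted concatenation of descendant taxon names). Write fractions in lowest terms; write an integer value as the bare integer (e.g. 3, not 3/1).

((((A:5/2,D:5/2):27/8,(O:3,R:3):23/8):11/4,M:69/8):113/40,(U:13/2,V:13/2):99/20)

1. join A+D (d=5) ⇒ AD; edges |A|=5/2, |D|=5/2
  updated: d(AD,M)=19, d(AD,O)=17, d(AD,R)=13/2, d(AD,U)=41/2, d(AD,V)=16
2. join O+R (d=6) ⇒ OR; edges |O|=3, |R|=3
  updated: d(AD,OR)=47/4, d(M,OR)=31/2, d(OR,U)=18, d(OR,V)=53/2
3. join AD+OR (d=47/4) ⇒ ADOR; edges |AD|=27/8, |OR|=23/8
  updated: d(ADOR,M)=69/4, d(ADOR,U)=77/4, d(ADOR,V)=85/4
4. join U+V (d=13) ⇒ UV; edges |U|=13/2, |V|=13/2
  updated: d(ADOR,UV)=81/4, d(M,UV)=67/2
5. join ADOR+M (d=69/4) ⇒ ADMOR; edges |ADOR|=11/4, |M|=69/8
  updated: d(ADMOR,UV)=229/10
6. join ADMOR+UV (d=229/10) ⇒ ADMORUV; edges |ADMOR|=113/40, |UV|=99/20
final tree: ((((A:5/2,D:5/2):27/8,(O:3,R:3):23/8):11/4,M:69/8):113/40,(U:13/2,V:13/2):99/20)
total length: 247/5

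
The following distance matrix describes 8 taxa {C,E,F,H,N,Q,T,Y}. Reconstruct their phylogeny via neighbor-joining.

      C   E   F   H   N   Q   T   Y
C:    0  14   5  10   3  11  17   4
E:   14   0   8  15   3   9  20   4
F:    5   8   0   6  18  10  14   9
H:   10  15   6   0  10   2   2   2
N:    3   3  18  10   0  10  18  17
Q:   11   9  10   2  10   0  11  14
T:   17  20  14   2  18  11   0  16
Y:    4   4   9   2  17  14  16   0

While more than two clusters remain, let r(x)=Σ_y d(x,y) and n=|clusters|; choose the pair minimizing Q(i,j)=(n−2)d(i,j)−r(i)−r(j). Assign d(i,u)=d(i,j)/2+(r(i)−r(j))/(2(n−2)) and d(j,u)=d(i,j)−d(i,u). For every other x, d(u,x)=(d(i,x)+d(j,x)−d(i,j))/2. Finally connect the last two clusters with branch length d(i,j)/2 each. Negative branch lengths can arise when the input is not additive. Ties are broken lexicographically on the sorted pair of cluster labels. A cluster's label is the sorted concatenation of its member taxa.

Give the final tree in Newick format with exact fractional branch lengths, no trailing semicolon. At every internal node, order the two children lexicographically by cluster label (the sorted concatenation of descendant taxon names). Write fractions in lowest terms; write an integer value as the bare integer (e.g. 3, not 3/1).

(((C:35/32,Y:93/32):17/16,(E:1,N:2):79/16):11/16,(F:55/16,((H:-69/20,T:109/20):87/32,Q:89/32):53/16):11/16)

iteration 1: select E,N (d=3, Q=-134); attach at lengths (1, 2); label the merged cluster EN
  updated: d(C,EN)=7, d(EN,F)=23/2, d(EN,H)=11, d(EN,Q)=8, d(EN,T)=35/2, d(EN,Y)=9
iteration 2: select H,T (d=2, Q=-201/2); attach at lengths (-69/20, 109/20); label the merged cluster HT
  updated: d(C,HT)=25/2, d(EN,HT)=53/4, d(F,HT)=9, d(HT,Q)=11/2, d(HT,Y)=8
iteration 3: select HT,Q (d=11/2, Q=-299/4); attach at lengths (87/32, 89/32); label the merged cluster HQT
  updated: d(C,HQT)=9, d(EN,HQT)=63/8, d(F,HQT)=27/4, d(HQT,Y)=33/4
iteration 4: select F,HQT (d=27/4, Q=-351/8); attach at lengths (55/16, 53/16); label the merged cluster FHQT
  updated: d(C,FHQT)=29/8, d(EN,FHQT)=101/16, d(FHQT,Y)=21/4
iteration 5: select C,Y (d=4, Q=-199/8); attach at lengths (35/32, 93/32); label the merged cluster CY
  updated: d(CY,EN)=6, d(CY,FHQT)=39/16
iteration 6: select CY,EN (d=6, Q=-59/4); attach at lengths (17/16, 79/16); label the merged cluster CENY
  updated: d(CENY,FHQT)=11/8
iteration 7: select CENY,FHQT (d=11/8); attach at lengths (11/16, 11/16); label the merged cluster CEFHNQTY
final tree: (((C:35/32,Y:93/32):17/16,(E:1,N:2):79/16):11/16,(F:55/16,((H:-69/20,T:109/20):87/32,Q:89/32):53/16):11/16)
total length: 229/8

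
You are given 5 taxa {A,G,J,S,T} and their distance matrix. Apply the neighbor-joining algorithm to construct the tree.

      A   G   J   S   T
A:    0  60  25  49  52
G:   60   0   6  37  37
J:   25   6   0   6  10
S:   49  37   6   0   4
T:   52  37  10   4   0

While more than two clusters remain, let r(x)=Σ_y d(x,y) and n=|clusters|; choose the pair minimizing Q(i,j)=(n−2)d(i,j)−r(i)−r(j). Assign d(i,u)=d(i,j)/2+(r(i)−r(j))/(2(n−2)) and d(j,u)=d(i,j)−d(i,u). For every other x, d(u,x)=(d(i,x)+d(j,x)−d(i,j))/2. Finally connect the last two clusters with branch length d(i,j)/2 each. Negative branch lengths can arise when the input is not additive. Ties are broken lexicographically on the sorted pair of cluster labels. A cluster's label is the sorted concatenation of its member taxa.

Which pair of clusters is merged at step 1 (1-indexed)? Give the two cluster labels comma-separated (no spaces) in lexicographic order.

S,T

step 1: merge (S,T) at d=4, Q=-187; branch lengths S→5/6, T→19/6; new cluster ST
  updated: d(A,ST)=97/2, d(G,ST)=35, d(J,ST)=6
step 2: merge (A,ST) at d=97/2, Q=-126; branch lengths A→141/4, ST→53/4; new cluster AST
  updated: d(AST,G)=93/4, d(AST,J)=-35/4
step 3: merge (AST,G) at d=93/4, Q=-41/2; branch lengths AST→17/4, G→19; new cluster AGST
  updated: d(AGST,J)=-13
step 4: merge (AGST,J) at d=-13; branch lengths AGST→-13/2, J→-13/2; new cluster AGJST
final tree: (((A:141/4,(S:5/6,T:19/6):53/4):17/4,G:19):-13/2,J:-13/2)
total length: 251/4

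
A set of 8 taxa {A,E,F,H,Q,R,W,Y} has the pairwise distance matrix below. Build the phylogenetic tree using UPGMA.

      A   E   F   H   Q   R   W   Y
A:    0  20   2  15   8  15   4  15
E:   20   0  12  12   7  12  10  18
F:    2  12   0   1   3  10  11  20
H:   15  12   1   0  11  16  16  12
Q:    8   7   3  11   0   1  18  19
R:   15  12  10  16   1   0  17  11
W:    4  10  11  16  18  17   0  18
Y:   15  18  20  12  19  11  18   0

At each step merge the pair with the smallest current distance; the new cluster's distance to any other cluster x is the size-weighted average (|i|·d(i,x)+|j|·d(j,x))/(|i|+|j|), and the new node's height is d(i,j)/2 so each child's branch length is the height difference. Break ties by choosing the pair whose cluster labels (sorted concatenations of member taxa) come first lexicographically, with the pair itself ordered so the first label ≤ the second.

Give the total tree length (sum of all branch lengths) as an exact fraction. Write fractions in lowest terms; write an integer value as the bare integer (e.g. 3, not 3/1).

step 1: merge (F,H) at d=1; branch lengths F→1/2, H→1/2; new cluster FH
  updated: d(A,FH)=17/2, d(E,FH)=12, d(FH,Q)=7, d(FH,R)=13, d(FH,W)=27/2, d(FH,Y)=16
step 2: merge (Q,R) at d=1; branch lengths Q→1/2, R→1/2; new cluster QR
  updated: d(A,QR)=23/2, d(E,QR)=19/2, d(FH,QR)=10, d(QR,W)=35/2, d(QR,Y)=15
step 3: merge (A,W) at d=4; branch lengths A→2, W→2; new cluster AW
  updated: d(AW,E)=15, d(AW,FH)=11, d(AW,QR)=29/2, d(AW,Y)=33/2
step 4: merge (E,QR) at d=19/2; branch lengths E→19/4, QR→17/4; new cluster EQR
  updated: d(AW,EQR)=44/3, d(EQR,FH)=32/3, d(EQR,Y)=16
step 5: merge (EQR,FH) at d=32/3; branch lengths EQR→7/12, FH→29/6; new cluster EFHQR
  updated: d(AW,EFHQR)=66/5, d(EFHQR,Y)=16
step 6: merge (AW,EFHQR) at d=66/5; branch lengths AW→23/5, EFHQR→19/15; new cluster AEFHQRW
  updated: d(AEFHQRW,Y)=113/7
step 7: merge (AEFHQRW,Y) at d=113/7; branch lengths AEFHQRW→103/70, Y→113/14; new cluster AEFHQRWY
final tree: (((A:2,W:2):23/5,((E:19/4,(Q:1/2,R:1/2):17/4):7/12,(F:1/2,H:1/2):29/6):19/15):103/70,Y:113/14)
total length: 15047/420

15047/420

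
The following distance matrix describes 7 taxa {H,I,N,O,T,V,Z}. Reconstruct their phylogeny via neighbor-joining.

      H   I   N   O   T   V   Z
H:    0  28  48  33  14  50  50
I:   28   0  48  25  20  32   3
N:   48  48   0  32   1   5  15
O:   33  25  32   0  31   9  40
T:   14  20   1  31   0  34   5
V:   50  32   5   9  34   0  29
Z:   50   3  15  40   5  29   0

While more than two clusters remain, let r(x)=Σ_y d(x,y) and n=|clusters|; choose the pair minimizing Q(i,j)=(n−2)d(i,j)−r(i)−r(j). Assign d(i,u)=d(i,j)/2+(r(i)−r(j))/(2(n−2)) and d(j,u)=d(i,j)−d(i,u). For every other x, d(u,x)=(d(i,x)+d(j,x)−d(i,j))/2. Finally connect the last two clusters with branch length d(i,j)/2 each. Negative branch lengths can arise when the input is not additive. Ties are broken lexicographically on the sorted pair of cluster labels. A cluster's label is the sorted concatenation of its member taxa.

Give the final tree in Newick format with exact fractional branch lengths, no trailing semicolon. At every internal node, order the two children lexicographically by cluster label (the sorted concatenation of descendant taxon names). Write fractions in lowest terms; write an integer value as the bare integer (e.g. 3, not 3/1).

step 1: merge (O,V) at d=9, Q=-284; branch lengths O→28/5, V→17/5; new cluster OV
  updated: d(H,OV)=37, d(I,OV)=24, d(N,OV)=14, d(OV,T)=28, d(OV,Z)=30
step 2: merge (I,Z) at d=3, Q=-214; branch lengths I→4, Z→-1; new cluster IZ
  updated: d(H,IZ)=75/2, d(IZ,N)=30, d(IZ,OV)=51/2, d(IZ,T)=11
step 3: merge (N,OV) at d=14, Q=-311/2; branch lengths N→61/12, OV→107/12; new cluster NOV
  updated: d(H,NOV)=71/2, d(IZ,NOV)=83/4, d(NOV,T)=15/2
step 4: merge (H,T) at d=14, Q=-183/2; branch lengths H→165/8, T→-53/8; new cluster HT
  updated: d(HT,IZ)=69/4, d(HT,NOV)=29/2
step 5: merge (HT,IZ) at d=69/4, Q=-105/2; branch lengths HT→11/2, IZ→47/4; new cluster HITZ
  updated: d(HITZ,NOV)=9
step 6: merge (HITZ,NOV) at d=9; branch lengths HITZ→9/2, NOV→9/2; new cluster HINOTVZ
final tree: (((H:165/8,T:-53/8):11/2,(I:4,Z:-1):47/4):9/2,(N:61/12,(O:28/5,V:17/5):107/12):9/2)
total length: 265/4

(((H:165/8,T:-53/8):11/2,(I:4,Z:-1):47/4):9/2,(N:61/12,(O:28/5,V:17/5):107/12):9/2)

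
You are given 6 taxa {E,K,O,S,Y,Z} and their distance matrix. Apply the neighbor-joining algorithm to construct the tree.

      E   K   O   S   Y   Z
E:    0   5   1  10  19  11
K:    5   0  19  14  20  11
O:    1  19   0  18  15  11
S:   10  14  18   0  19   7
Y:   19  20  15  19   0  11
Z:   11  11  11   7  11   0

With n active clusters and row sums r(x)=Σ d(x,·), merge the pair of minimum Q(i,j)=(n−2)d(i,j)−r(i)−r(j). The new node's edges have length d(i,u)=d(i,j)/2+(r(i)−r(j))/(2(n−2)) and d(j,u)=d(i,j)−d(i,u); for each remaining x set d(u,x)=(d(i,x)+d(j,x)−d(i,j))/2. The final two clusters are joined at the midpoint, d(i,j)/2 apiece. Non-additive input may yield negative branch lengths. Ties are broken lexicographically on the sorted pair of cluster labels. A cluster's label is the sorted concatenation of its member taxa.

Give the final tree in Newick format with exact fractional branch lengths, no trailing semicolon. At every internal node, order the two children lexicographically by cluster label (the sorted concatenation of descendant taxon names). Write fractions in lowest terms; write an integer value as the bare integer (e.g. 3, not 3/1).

iteration 1: select E,O (d=1, Q=-106); attach at lengths (-7/4, 11/4); label the merged cluster EO
  updated: d(EO,K)=23/2, d(EO,S)=27/2, d(EO,Y)=33/2, d(EO,Z)=21/2
iteration 2: select EO,K (d=23/2, Q=-74); attach at lengths (5, 13/2); label the merged cluster EKO
  updated: d(EKO,S)=8, d(EKO,Y)=25/2, d(EKO,Z)=5
iteration 3: select EKO,S (d=8, Q=-87/2); attach at lengths (15/8, 49/8); label the merged cluster EKOS
  updated: d(EKOS,Y)=47/4, d(EKOS,Z)=2
iteration 4: select EKOS,Y (d=47/4, Q=-99/4); attach at lengths (11/8, 83/8); label the merged cluster EKOSY
  updated: d(EKOSY,Z)=5/8
iteration 5: select EKOSY,Z (d=5/8); attach at lengths (5/16, 5/16); label the merged cluster EKOSYZ
final tree: (((((E:-7/4,O:11/4):5,K:13/2):15/8,S:49/8):11/8,Y:83/8):5/16,Z:5/16)
total length: 263/8

(((((E:-7/4,O:11/4):5,K:13/2):15/8,S:49/8):11/8,Y:83/8):5/16,Z:5/16)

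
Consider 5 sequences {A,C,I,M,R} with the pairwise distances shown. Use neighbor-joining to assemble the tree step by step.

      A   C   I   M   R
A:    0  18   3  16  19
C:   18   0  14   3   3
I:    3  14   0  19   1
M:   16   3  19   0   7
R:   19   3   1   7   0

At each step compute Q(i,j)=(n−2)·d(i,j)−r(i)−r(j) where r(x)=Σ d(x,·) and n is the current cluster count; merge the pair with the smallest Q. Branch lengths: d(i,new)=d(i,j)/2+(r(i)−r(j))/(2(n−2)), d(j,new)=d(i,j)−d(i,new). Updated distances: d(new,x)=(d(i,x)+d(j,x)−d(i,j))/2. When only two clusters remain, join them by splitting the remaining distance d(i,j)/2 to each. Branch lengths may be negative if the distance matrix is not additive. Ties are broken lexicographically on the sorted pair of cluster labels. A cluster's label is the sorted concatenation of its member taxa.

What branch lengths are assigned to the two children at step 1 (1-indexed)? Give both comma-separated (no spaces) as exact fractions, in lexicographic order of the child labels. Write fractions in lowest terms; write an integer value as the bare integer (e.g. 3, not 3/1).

14/3,-5/3

iteration 1: select A,I (d=3, Q=-84); attach at lengths (14/3, -5/3); label the merged cluster AI
  updated: d(AI,C)=29/2, d(AI,M)=16, d(AI,R)=17/2
iteration 2: select AI,R (d=17/2, Q=-81/2); attach at lengths (75/8, -7/8); label the merged cluster AIR
  updated: d(AIR,C)=9/2, d(AIR,M)=29/4
iteration 3: select AIR,C (d=9/2, Q=-59/4); attach at lengths (35/8, 1/8); label the merged cluster ACIR
  updated: d(ACIR,M)=23/8
iteration 4: select ACIR,M (d=23/8); attach at lengths (23/16, 23/16); label the merged cluster ACIMR
final tree: ((((A:14/3,I:-5/3):75/8,R:-7/8):35/8,C:1/8):23/16,M:23/16)
total length: 151/8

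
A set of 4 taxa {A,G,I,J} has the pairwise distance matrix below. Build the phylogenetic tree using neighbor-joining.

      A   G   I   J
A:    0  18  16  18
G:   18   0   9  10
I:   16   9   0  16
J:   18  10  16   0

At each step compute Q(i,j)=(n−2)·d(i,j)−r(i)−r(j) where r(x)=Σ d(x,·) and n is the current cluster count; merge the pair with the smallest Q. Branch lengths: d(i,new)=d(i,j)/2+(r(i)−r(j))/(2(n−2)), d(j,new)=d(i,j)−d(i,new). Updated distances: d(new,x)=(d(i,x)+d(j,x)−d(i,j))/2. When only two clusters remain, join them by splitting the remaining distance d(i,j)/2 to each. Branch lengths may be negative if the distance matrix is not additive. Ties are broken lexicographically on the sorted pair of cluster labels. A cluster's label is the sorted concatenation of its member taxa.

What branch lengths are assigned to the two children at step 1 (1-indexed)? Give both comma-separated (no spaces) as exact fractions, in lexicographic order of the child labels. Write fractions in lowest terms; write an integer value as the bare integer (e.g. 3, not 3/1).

step 1: merge (A,I) at d=16, Q=-61; branch lengths A→43/4, I→21/4; new cluster AI
  updated: d(AI,G)=11/2, d(AI,J)=9
step 2: merge (AI,G) at d=11/2, Q=-49/2; branch lengths AI→9/4, G→13/4; new cluster AGI
  updated: d(AGI,J)=27/4
step 3: merge (AGI,J) at d=27/4; branch lengths AGI→27/8, J→27/8; new cluster AGIJ
final tree: (((A:43/4,I:21/4):9/4,G:13/4):27/8,J:27/8)
total length: 113/4

43/4,21/4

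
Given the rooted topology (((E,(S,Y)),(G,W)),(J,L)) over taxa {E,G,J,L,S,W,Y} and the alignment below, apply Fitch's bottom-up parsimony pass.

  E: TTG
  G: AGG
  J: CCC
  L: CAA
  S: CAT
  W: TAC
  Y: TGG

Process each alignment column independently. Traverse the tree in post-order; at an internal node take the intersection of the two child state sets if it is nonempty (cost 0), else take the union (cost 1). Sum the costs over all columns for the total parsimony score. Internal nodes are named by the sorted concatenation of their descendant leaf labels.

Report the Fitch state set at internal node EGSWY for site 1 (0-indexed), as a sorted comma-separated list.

site 0, node SY: S={C} ∪ Y={T} → {C,T} (+1)
site 0, node ESY: E={T} ∩ SY={C,T} → {T} (+0)
site 0, node GW: G={A} ∪ W={T} → {A,T} (+1)
site 0, node EGSWY: ESY={T} ∩ GW={A,T} → {T} (+0)
site 0, node JL: J={C} ∩ L={C} → {C} (+0)
site 0, node EGJLSWY: EGSWY={T} ∪ JL={C} → {C,T} (+1)
site 1, node SY: S={A} ∪ Y={G} → {A,G} (+1)
site 1, node ESY: E={T} ∪ SY={A,G} → {A,G,T} (+1)
site 1, node GW: G={G} ∪ W={A} → {A,G} (+1)
site 1, node EGSWY: ESY={A,G,T} ∩ GW={A,G} → {A,G} (+0)
site 1, node JL: J={C} ∪ L={A} → {A,C} (+1)
site 1, node EGJLSWY: EGSWY={A,G} ∩ JL={A,C} → {A} (+0)
site 2, node SY: S={T} ∪ Y={G} → {G,T} (+1)
site 2, node ESY: E={G} ∩ SY={G,T} → {G} (+0)
site 2, node GW: G={G} ∪ W={C} → {C,G} (+1)
site 2, node EGSWY: ESY={G} ∩ GW={C,G} → {G} (+0)
site 2, node JL: J={C} ∪ L={A} → {A,C} (+1)
site 2, node EGJLSWY: EGSWY={G} ∪ JL={A,C} → {A,C,G} (+1)
per-site changes: [3, 4, 4]; total = 11

A,G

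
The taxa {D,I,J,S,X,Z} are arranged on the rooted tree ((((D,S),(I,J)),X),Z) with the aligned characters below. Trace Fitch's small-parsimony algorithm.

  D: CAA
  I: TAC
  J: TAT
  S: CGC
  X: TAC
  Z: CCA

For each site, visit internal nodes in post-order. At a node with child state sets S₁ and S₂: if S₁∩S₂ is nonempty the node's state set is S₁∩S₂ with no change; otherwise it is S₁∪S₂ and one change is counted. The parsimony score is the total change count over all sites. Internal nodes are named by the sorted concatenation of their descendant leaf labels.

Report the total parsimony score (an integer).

[col 0] DS: children D:{C}, S:{C} ∩→ {C}; cost 0
[col 0] IJ: children I:{T}, J:{T} ∩→ {T}; cost 0
[col 0] DIJS: children DS:{C}, IJ:{T} ∪→ {C,T}; cost 1
[col 0] DIJSX: children DIJS:{C,T}, X:{T} ∩→ {T}; cost 0
[col 0] DIJSXZ: children DIJSX:{T}, Z:{C} ∪→ {C,T}; cost 1
[col 1] DS: children D:{A}, S:{G} ∪→ {A,G}; cost 1
[col 1] IJ: children I:{A}, J:{A} ∩→ {A}; cost 0
[col 1] DIJS: children DS:{A,G}, IJ:{A} ∩→ {A}; cost 0
[col 1] DIJSX: children DIJS:{A}, X:{A} ∩→ {A}; cost 0
[col 1] DIJSXZ: children DIJSX:{A}, Z:{C} ∪→ {A,C}; cost 1
[col 2] DS: children D:{A}, S:{C} ∪→ {A,C}; cost 1
[col 2] IJ: children I:{C}, J:{T} ∪→ {C,T}; cost 1
[col 2] DIJS: children DS:{A,C}, IJ:{C,T} ∩→ {C}; cost 0
[col 2] DIJSX: children DIJS:{C}, X:{C} ∩→ {C}; cost 0
[col 2] DIJSXZ: children DIJSX:{C}, Z:{A} ∪→ {A,C}; cost 1
per-site changes: [2, 2, 3]; total = 7

7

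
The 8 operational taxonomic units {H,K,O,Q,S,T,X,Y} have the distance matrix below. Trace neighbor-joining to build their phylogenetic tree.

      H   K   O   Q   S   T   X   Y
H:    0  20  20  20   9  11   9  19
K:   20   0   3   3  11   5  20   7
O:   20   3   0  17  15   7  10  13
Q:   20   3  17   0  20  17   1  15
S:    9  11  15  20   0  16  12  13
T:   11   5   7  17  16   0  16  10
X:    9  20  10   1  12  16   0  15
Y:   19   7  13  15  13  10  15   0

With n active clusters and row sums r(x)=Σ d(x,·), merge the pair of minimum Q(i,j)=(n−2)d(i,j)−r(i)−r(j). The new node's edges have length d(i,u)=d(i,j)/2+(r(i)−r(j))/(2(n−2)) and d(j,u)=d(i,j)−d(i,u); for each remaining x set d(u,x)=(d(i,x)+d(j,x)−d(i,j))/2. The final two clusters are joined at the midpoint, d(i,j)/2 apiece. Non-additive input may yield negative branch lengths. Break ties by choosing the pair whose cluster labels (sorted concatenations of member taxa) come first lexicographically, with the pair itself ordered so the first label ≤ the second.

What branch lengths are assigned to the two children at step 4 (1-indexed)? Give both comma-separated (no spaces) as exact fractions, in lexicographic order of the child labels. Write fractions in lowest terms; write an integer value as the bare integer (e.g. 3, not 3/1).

1. join Q+X (d=1, Q=-170) ⇒ QX; edges |Q|=4/3, |X|=-1/3
  updated: d(H,QX)=14, d(K,QX)=11, d(O,QX)=13, d(QX,S)=31/2, d(QX,T)=16, d(QX,Y)=29/2
2. join H+S (d=9, Q=-255/2) ⇒ HS; edges |H|=117/20, |S|=63/20
  updated: d(HS,K)=11, d(HS,O)=13, d(HS,QX)=41/4, d(HS,T)=9, d(HS,Y)=23/2
3. join HS+QX (d=41/4, Q=-157/2) ⇒ HQSX; edges |HS|=31/8, |QX|=51/8
  updated: d(HQSX,K)=47/8, d(HQSX,O)=63/8, d(HQSX,T)=59/8, d(HQSX,Y)=63/8
4. join HQSX+Y (d=63/8, Q=-173/4) ⇒ HQSXY; edges |HQSX|=59/24, |Y|=65/12
  updated: d(HQSXY,K)=5/2, d(HQSXY,O)=13/2, d(HQSXY,T)=19/4
5. join HQSXY+T (d=19/4, Q=-21) ⇒ HQSTXY; edges |HQSXY|=13/8, |T|=25/8
  updated: d(HQSTXY,K)=11/8, d(HQSTXY,O)=35/8
6. join HQSTXY+K (d=11/8, Q=-35/4) ⇒ HKQSTXY; edges |HQSTXY|=11/8, |K|=0
  updated: d(HKQSTXY,O)=3
7. join HKQSTXY+O (d=3) ⇒ HKOQSTXY; edges |HKQSTXY|=3/2, |O|=3/2
final tree: ((((((H:117/20,S:63/20):31/8,(Q:4/3,X:-1/3):51/8):59/24,Y:65/12):13/8,T:25/8):11/8,K:0):3/2,O:3/2)
total length: 149/4

59/24,65/12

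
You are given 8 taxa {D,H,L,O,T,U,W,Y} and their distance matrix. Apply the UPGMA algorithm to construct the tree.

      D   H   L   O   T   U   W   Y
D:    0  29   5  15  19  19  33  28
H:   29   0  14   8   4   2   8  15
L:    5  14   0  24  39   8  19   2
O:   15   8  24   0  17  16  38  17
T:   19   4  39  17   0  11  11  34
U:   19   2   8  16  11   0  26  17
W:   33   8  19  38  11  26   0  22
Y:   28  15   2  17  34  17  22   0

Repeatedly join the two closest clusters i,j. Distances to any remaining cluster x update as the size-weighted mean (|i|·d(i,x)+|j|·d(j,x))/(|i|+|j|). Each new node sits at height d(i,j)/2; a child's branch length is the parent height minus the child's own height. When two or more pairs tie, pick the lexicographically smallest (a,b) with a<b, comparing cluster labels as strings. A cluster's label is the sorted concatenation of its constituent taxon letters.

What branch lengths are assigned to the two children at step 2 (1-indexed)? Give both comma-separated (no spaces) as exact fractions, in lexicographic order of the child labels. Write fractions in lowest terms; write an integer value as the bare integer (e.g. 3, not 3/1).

1,1

iteration 1: select H,U (d=2); attach at lengths (1, 1); label the merged cluster HU
  updated: d(D,HU)=24, d(HU,L)=11, d(HU,O)=12, d(HU,T)=15/2, d(HU,W)=17, d(HU,Y)=16
iteration 2: select L,Y (d=2); attach at lengths (1, 1); label the merged cluster LY
  updated: d(D,LY)=33/2, d(HU,LY)=27/2, d(LY,O)=41/2, d(LY,T)=73/2, d(LY,W)=41/2
iteration 3: select HU,T (d=15/2); attach at lengths (11/4, 15/4); label the merged cluster HTU
  updated: d(D,HTU)=67/3, d(HTU,LY)=127/6, d(HTU,O)=41/3, d(HTU,W)=15
iteration 4: select HTU,O (d=41/3); attach at lengths (37/12, 41/6); label the merged cluster HOTU
  updated: d(D,HOTU)=41/2, d(HOTU,LY)=21, d(HOTU,W)=83/4
iteration 5: select D,LY (d=33/2); attach at lengths (33/4, 29/4); label the merged cluster DLY
  updated: d(DLY,HOTU)=125/6, d(DLY,W)=74/3
iteration 6: select HOTU,W (d=83/4); attach at lengths (85/24, 83/8); label the merged cluster HOTUW
  updated: d(DLY,HOTUW)=108/5
iteration 7: select DLY,HOTUW (d=108/5); attach at lengths (51/20, 17/40); label the merged cluster DHLOTUWY
final tree: ((D:33/4,(L:1,Y:1):29/4):51/20,((((H:1,U:1):11/4,T:15/4):37/12,O:41/6):85/24,W:83/8):17/40)
total length: 6337/120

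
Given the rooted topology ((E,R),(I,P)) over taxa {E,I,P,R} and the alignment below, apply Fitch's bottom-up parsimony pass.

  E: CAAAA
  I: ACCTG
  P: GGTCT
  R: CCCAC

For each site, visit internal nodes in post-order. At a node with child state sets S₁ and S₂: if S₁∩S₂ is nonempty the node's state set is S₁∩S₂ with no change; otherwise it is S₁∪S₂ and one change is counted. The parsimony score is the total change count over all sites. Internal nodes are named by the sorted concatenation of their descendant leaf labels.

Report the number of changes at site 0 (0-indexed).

[col 0] ER: children E:{C}, R:{C} ∩→ {C}; cost 0
[col 0] IP: children I:{A}, P:{G} ∪→ {A,G}; cost 1
[col 0] EIPR: children ER:{C}, IP:{A,G} ∪→ {A,C,G}; cost 1
[col 1] ER: children E:{A}, R:{C} ∪→ {A,C}; cost 1
[col 1] IP: children I:{C}, P:{G} ∪→ {C,G}; cost 1
[col 1] EIPR: children ER:{A,C}, IP:{C,G} ∩→ {C}; cost 0
[col 2] ER: children E:{A}, R:{C} ∪→ {A,C}; cost 1
[col 2] IP: children I:{C}, P:{T} ∪→ {C,T}; cost 1
[col 2] EIPR: children ER:{A,C}, IP:{C,T} ∩→ {C}; cost 0
[col 3] ER: children E:{A}, R:{A} ∩→ {A}; cost 0
[col 3] IP: children I:{T}, P:{C} ∪→ {C,T}; cost 1
[col 3] EIPR: children ER:{A}, IP:{C,T} ∪→ {A,C,T}; cost 1
[col 4] ER: children E:{A}, R:{C} ∪→ {A,C}; cost 1
[col 4] IP: children I:{G}, P:{T} ∪→ {G,T}; cost 1
[col 4] EIPR: children ER:{A,C}, IP:{G,T} ∪→ {A,C,G,T}; cost 1
per-site changes: [2, 2, 2, 2, 3]; total = 11

2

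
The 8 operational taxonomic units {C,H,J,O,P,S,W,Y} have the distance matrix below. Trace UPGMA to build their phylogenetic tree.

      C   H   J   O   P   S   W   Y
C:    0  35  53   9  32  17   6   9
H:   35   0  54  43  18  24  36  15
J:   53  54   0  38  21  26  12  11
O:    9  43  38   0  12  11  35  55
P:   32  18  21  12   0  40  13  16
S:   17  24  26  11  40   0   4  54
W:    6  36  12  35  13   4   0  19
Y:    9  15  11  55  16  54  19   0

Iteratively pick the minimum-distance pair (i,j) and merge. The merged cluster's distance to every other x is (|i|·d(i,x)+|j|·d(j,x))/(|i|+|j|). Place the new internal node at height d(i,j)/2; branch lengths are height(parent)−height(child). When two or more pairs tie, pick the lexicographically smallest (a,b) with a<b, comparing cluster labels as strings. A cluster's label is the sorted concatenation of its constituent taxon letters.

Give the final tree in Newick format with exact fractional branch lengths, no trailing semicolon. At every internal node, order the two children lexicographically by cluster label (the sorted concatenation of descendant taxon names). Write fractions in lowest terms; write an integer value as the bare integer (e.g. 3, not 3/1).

(((C:9/2,O:9/2):33/8,(S:2,W:2):53/8):225/32,((H:9,P:9):17/4,(J:11/2,Y:11/2):31/4):77/32)

step 1: merge (S,W) at d=4; branch lengths S→2, W→2; new cluster SW
  updated: d(C,SW)=23/2, d(H,SW)=30, d(J,SW)=19, d(O,SW)=23, d(P,SW)=53/2, d(SW,Y)=73/2
step 2: merge (C,O) at d=9; branch lengths C→9/2, O→9/2; new cluster CO
  updated: d(CO,H)=39, d(CO,J)=91/2, d(CO,P)=22, d(CO,SW)=69/4, d(CO,Y)=32
step 3: merge (J,Y) at d=11; branch lengths J→11/2, Y→11/2; new cluster JY
  updated: d(CO,JY)=155/4, d(H,JY)=69/2, d(JY,P)=37/2, d(JY,SW)=111/4
step 4: merge (CO,SW) at d=69/4; branch lengths CO→33/8, SW→53/8; new cluster COSW
  updated: d(COSW,H)=69/2, d(COSW,JY)=133/4, d(COSW,P)=97/4
step 5: merge (H,P) at d=18; branch lengths H→9, P→9; new cluster HP
  updated: d(COSW,HP)=235/8, d(HP,JY)=53/2
step 6: merge (HP,JY) at d=53/2; branch lengths HP→17/4, JY→31/4; new cluster HJPY
  updated: d(COSW,HJPY)=501/16
step 7: merge (COSW,HJPY) at d=501/16; branch lengths COSW→225/32, HJPY→77/32; new cluster CHJOPSWY
final tree: (((C:9/2,O:9/2):33/8,(S:2,W:2):53/8):225/32,((H:9,P:9):17/4,(J:11/2,Y:11/2):31/4):77/32)
total length: 1187/16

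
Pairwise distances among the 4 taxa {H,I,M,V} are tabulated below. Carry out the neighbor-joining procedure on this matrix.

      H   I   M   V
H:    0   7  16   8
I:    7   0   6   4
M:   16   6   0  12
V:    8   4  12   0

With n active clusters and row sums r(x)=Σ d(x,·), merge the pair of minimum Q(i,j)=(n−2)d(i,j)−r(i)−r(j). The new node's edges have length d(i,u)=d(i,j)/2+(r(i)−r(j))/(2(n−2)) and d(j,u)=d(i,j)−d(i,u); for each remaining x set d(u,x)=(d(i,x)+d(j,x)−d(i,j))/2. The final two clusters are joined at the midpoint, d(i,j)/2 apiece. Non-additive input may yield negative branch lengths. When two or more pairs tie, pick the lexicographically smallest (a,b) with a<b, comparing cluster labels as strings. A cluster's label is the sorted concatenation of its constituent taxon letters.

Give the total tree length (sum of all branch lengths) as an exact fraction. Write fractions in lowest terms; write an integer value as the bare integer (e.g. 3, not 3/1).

step 1: merge (H,V) at d=8, Q=-39; branch lengths H→23/4, V→9/4; new cluster HV
  updated: d(HV,I)=3/2, d(HV,M)=10
step 2: merge (HV,I) at d=3/2, Q=-35/2; branch lengths HV→11/4, I→-5/4; new cluster HIV
  updated: d(HIV,M)=29/4
step 3: merge (HIV,M) at d=29/4; branch lengths HIV→29/8, M→29/8; new cluster HIMV
final tree: (((H:23/4,V:9/4):11/4,I:-5/4):29/8,M:29/8)
total length: 67/4

67/4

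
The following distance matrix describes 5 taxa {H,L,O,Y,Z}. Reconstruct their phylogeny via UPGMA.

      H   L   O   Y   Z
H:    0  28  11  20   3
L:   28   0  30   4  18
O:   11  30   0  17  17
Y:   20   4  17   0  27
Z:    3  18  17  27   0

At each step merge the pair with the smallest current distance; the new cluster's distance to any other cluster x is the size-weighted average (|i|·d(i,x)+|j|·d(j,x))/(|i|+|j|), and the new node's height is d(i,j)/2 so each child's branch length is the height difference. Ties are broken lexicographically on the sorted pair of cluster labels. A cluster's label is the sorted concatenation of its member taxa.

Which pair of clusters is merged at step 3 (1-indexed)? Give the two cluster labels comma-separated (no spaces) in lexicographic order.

iteration 1: select H,Z (d=3); attach at lengths (3/2, 3/2); label the merged cluster HZ
  updated: d(HZ,L)=23, d(HZ,O)=14, d(HZ,Y)=47/2
iteration 2: select L,Y (d=4); attach at lengths (2, 2); label the merged cluster LY
  updated: d(HZ,LY)=93/4, d(LY,O)=47/2
iteration 3: select HZ,O (d=14); attach at lengths (11/2, 7); label the merged cluster HOZ
  updated: d(HOZ,LY)=70/3
iteration 4: select HOZ,LY (d=70/3); attach at lengths (14/3, 29/3); label the merged cluster HLOYZ
final tree: (((H:3/2,Z:3/2):11/2,O:7):14/3,(L:2,Y:2):29/3)
total length: 203/6

HZ,O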